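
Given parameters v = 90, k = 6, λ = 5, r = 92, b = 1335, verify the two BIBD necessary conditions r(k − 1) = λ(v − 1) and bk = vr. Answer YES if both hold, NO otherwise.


Condition (i): r(k − 1) = 92·5 = 460; λ(v − 1) = 5·89 = 445. Match? NO.
Condition (ii): bk = 1335·6 = 8010; vr = 90·92 = 8280. Match? NO.
Both conditions hold? NO.

NO


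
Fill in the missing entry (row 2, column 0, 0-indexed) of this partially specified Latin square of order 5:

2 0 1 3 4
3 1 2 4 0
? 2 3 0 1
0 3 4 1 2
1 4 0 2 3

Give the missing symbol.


Row 2 contains symbols [0, 1, 2, 3] — missing [4].
Column 0 contains symbols [0, 1, 2, 3] — missing [4].
The missing symbol must appear in both missing sets; intersection = [4].
Therefore the hidden value is 4.

Missing value = 4.


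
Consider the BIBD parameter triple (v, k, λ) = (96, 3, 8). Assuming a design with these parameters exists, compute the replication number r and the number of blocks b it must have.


Any 2-(v, k, λ) BIBD satisfies two necessary conditions:
  (i)  Each point sits in r blocks, and counting incidences through any fixed point gives r(k − 1) = λ(v − 1), so r = λ(v − 1)/(k − 1).
  (ii) Total incidences bk = vr, so b = vr/k.
Step 1: r = λ(v − 1)/(k − 1) = 8·(96 − 1)/(3 − 1) = 8·95/2 = 760/2 = 380.
Step 2: b = vr/k = 96·380/3 = 36480/3 = 12160.
Check integrality: r = 380 ∈ Z ✓, b = 12160 ∈ Z ✓.
(These identities are necessary conditions: they determine r and b for any design with these parameters, but do not by themselves prove that one exists.)

r = 380, b = 12160.


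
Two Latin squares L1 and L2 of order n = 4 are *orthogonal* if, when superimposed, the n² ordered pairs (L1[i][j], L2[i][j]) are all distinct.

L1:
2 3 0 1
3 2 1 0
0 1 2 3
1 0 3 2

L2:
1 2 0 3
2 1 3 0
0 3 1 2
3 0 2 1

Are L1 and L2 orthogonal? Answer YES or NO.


Form the n² = 16 superimposed pairs (L1[i][j], L2[i][j]), row by row (rows and columns indexed from 0):
row 0: (2,1) (3,2) (0,0) (1,3)
row 1: (3,2) (2,1) (1,3) (0,0)
row 2: (0,0) (1,3) (2,1) (3,2)
row 3: (1,3) (0,0) (3,2) (2,1)
Orthogonality requires all 16 pairs distinct.
But the pair (3,2) repeats: cell (0,1) has L1 = 3, L2 = 2, and cell (1,0) has L1 = 3, L2 = 2.
A repeated pair means some other pair never occurs (only 4 distinct pairs out of 16), so the squares are not orthogonal.
Conclusion: NO.

NO


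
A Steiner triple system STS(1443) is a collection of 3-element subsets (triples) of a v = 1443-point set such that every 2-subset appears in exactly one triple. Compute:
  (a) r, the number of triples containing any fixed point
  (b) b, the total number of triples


An STS(v) is a 2-(v, 3, 1) BIBD: block size k = 3, λ = 1.
Replication: r(k − 1) = λ(v − 1) ⇒ r·2 = 1443 − 1 = 1442 ⇒ r = 721.
Block count: bk = vr ⇒ b·3 = 1443·721 = 1040403 ⇒ b = 346801.

r = 721, b = 346801.


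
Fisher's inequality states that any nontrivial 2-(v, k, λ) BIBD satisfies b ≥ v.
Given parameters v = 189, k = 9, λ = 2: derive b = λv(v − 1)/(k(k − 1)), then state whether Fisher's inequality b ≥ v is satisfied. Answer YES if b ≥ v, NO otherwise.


r = λ(v − 1)/(k − 1) = 2·188/8 = 47.
b = vr/k = 189·47/9 = 987.
Fisher's inequality: b ≥ v ⇔ 987 ≥ 189? YES.

YES


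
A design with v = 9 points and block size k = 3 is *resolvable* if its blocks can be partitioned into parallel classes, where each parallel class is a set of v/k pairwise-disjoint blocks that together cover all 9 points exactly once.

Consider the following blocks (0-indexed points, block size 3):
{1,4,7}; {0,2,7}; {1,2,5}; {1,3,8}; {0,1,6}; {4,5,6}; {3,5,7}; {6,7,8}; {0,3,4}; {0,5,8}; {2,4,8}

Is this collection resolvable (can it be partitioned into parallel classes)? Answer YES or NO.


v = 9, block size k = 3, number of blocks = 11.
For resolvability, blocks must partition into parallel classes of size v/k = 3.
Total blocks must therefore be a multiple of 3: 11 = 3·3 + 2 ⇒ not divisible ✗.
Resolvable? NO.

NO


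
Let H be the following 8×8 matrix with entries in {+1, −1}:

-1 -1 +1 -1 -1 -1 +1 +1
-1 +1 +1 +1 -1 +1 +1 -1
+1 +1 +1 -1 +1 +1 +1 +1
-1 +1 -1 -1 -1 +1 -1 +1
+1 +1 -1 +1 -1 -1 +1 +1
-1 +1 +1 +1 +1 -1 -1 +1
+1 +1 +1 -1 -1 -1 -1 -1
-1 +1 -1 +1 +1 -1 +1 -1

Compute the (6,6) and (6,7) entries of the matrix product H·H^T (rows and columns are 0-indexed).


Row 6 of H: [1, 1, 1, -1, -1, -1, -1, -1].
Row 7 of H: [-1, 1, -1, 1, 1, -1, 1, -1].
(H·H^T)[6][6] = Σ_j H[6][j]·H[6][j] = (1)² + (1)² + (1)² + (-1)² + (-1)² + (-1)² + (-1)² + (-1)² = 1 + 1 + 1 + 1 + 1 + 1 + 1 + 1 = 8.
(H·H^T)[6][7] = Σ_j H[6][j]·H[7][j] = (1)·(-1) + (1)·(1) + (1)·(-1) + (-1)·(1) + (-1)·(1) + (-1)·(-1) + (-1)·(1) + (-1)·(-1) = -1 + 1 + -1 + -1 + -1 + 1 + -1 + 1 = -2.
Rows 6 and 7 are not orthogonal (dot product = -2 ≠ 0), so H is not a Hadamard matrix.

(6,6) entry = 8; (6,7) entry = -2.


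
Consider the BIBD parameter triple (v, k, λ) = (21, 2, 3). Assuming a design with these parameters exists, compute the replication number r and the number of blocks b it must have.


Any 2-(v, k, λ) BIBD satisfies two necessary conditions:
  (i)  Each point sits in r blocks, and counting incidences through any fixed point gives r(k − 1) = λ(v − 1), so r = λ(v − 1)/(k − 1).
  (ii) Total incidences bk = vr, so b = vr/k.
Step 1: r = λ(v − 1)/(k − 1) = 3·(21 − 1)/(2 − 1) = 3·20/1 = 60/1 = 60.
Step 2: b = vr/k = 21·60/2 = 1260/2 = 630.
Check integrality: r = 60 ∈ Z ✓, b = 630 ∈ Z ✓.
(These identities are necessary conditions: they determine r and b for any design with these parameters, but do not by themselves prove that one exists.)

r = 60, b = 630.


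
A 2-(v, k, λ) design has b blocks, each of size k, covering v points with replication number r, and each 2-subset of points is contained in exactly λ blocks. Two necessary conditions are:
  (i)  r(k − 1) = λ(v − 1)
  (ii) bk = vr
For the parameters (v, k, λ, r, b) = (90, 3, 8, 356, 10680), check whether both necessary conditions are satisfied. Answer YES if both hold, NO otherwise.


Condition (i): r(k − 1) = 356·2 = 712; λ(v − 1) = 8·89 = 712. Match? YES.
Condition (ii): bk = 10680·3 = 32040; vr = 90·356 = 32040. Match? YES.
Both conditions hold? YES.

YES


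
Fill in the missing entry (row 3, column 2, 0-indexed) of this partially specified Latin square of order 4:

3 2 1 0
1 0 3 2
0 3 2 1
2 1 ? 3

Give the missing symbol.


Row 3 contains symbols [1, 2, 3] — missing [0].
Column 2 contains symbols [1, 2, 3] — missing [0].
The missing symbol must appear in both missing sets; intersection = [0].
Therefore the hidden value is 0.

Missing value = 0.


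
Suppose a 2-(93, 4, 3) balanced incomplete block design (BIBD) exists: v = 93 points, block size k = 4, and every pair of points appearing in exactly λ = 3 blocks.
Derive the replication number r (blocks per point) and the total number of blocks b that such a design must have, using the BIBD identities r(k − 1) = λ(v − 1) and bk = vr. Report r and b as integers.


Any 2-(v, k, λ) BIBD satisfies two necessary conditions:
  (i)  Each point sits in r blocks, and counting incidences through any fixed point gives r(k − 1) = λ(v − 1), so r = λ(v − 1)/(k − 1).
  (ii) Total incidences bk = vr, so b = vr/k.
Step 1: r = λ(v − 1)/(k − 1) = 3·(93 − 1)/(4 − 1) = 3·92/3 = 276/3 = 92.
Step 2: b = vr/k = 93·92/4 = 8556/4 = 2139.
Check integrality: r = 92 ∈ Z ✓, b = 2139 ∈ Z ✓.
(These identities are necessary conditions: they determine r and b for any design with these parameters, but do not by themselves prove that one exists.)

r = 92, b = 2139.


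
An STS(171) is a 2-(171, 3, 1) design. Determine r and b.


An STS(v) is a 2-(v, 3, 1) BIBD: block size k = 3, λ = 1.
Replication: r(k − 1) = λ(v − 1) ⇒ r·2 = 171 − 1 = 170 ⇒ r = 85.
Block count: b = v(v − 1)/6 = 171·170/6 = 29070/6 = 4845.
(Check via bk = vr: 4845·3 = 14535 = 171·85 = 14535 ✓.)

r = 85, b = 4845.


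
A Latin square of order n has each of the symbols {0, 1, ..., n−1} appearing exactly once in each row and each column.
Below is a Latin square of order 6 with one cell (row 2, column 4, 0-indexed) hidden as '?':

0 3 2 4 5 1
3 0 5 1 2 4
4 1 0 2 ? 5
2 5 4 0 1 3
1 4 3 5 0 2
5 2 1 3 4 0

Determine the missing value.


Row 2 contains symbols [0, 1, 2, 4, 5] — missing [3].
Column 4 contains symbols [0, 1, 2, 4, 5] — missing [3].
The missing symbol must appear in both missing sets; intersection = [3].
Therefore the hidden value is 3.

Missing value = 3.


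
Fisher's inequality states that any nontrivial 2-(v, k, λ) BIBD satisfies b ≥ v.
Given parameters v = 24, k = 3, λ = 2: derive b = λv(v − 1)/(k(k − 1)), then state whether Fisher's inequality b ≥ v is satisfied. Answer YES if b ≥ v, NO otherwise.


b = λv(v − 1)/(k(k − 1)) = 2·24·23/(3·2) = 1104/6 = 184.
Compare with v = 24: b ≥ v, so Fisher's inequality holds.

YES


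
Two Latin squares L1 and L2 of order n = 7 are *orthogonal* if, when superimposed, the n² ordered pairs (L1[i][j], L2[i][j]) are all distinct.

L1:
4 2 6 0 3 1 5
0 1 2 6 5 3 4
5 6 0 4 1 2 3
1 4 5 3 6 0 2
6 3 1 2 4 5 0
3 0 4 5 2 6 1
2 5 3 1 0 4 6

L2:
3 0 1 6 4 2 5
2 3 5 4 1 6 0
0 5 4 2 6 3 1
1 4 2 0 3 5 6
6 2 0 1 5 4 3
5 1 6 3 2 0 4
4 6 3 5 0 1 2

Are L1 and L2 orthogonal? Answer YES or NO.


Form the n² = 49 superimposed pairs (L1[i][j], L2[i][j]), row by row (rows and columns indexed from 0):
row 0: (4,3) (2,0) (6,1) (0,6) (3,4) (1,2) (5,5)
row 1: (0,2) (1,3) (2,5) (6,4) (5,1) (3,6) (4,0)
row 2: (5,0) (6,5) (0,4) (4,2) (1,6) (2,3) (3,1)
row 3: (1,1) (4,4) (5,2) (3,0) (6,3) (0,5) (2,6)
row 4: (6,6) (3,2) (1,0) (2,1) (4,5) (5,4) (0,3)
row 5: (3,5) (0,1) (4,6) (5,3) (2,2) (6,0) (1,4)
row 6: (2,4) (5,6) (3,3) (1,5) (0,0) (4,1) (6,2)
Orthogonality requires all 49 pairs distinct.
Check by first coordinate: for each symbol s of L1, list the L2 entries in the n cells where L1 = s; they must all differ.
  L1 = 0: L2 entries (in reading order) 6, 2, 4, 5, 3, 1, 0 — all 7 distinct ✓
  L1 = 1: L2 entries (in reading order) 2, 3, 6, 1, 0, 4, 5 — all 7 distinct ✓
  L1 = 2: L2 entries (in reading order) 0, 5, 3, 6, 1, 2, 4 — all 7 distinct ✓
  L1 = 3: L2 entries (in reading order) 4, 6, 1, 0, 2, 5, 3 — all 7 distinct ✓
  L1 = 4: L2 entries (in reading order) 3, 0, 2, 4, 5, 6, 1 — all 7 distinct ✓
  L1 = 5: L2 entries (in reading order) 5, 1, 0, 2, 4, 3, 6 — all 7 distinct ✓
  L1 = 6: L2 entries (in reading order) 1, 4, 5, 3, 6, 0, 2 — all 7 distinct ✓
Every symbol of L1 meets every symbol of L2 exactly once, so all 49 pairs are distinct (49 of 49).
Conclusion: YES.

YES


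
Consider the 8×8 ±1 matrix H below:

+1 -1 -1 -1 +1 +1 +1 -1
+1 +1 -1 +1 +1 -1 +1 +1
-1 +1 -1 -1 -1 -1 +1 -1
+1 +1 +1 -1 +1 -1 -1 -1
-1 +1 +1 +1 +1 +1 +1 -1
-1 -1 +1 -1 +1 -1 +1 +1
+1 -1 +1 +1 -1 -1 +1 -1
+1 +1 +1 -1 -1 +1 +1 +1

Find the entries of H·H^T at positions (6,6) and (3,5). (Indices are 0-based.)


Row 3 of H: [1, 1, 1, -1, 1, -1, -1, -1].
Row 5 of H: [-1, -1, 1, -1, 1, -1, 1, 1].
Row 6 of H: [1, -1, 1, 1, -1, -1, 1, -1].
(H·H^T)[6][6] = Σ_j H[6][j]·H[6][j] = (1)² + (-1)² + (1)² + (1)² + (-1)² + (-1)² + (1)² + (-1)² = 1 + 1 + 1 + 1 + 1 + 1 + 1 + 1 = 8.
(H·H^T)[3][5] = Σ_j H[3][j]·H[5][j] = (1)·(-1) + (1)·(-1) + (1)·(1) + (-1)·(-1) + (1)·(1) + (-1)·(-1) + (-1)·(1) + (-1)·(1) = -1 + -1 + 1 + 1 + 1 + 1 + -1 + -1 = 0.
So rows 3 and 5 are orthogonal; the diagonal entry equals n = 8.

(6,6) entry = 8; (3,5) entry = 0.


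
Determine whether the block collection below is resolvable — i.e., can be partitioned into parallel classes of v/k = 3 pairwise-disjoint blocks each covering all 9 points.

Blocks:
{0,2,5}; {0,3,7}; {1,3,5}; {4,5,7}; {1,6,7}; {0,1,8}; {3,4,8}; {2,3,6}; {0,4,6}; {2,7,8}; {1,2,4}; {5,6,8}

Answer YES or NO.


v = 9, block size k = 3, number of blocks = 12.
For resolvability, blocks must partition into parallel classes of size v/k = 3.
Total blocks must therefore be a multiple of 3: 12 = 3·4 + 0 ⇒ divisible ✓.
Greedy packing gives 4 candidate class(es). Each should be a full parallel class (size 3, covers all 9 points).
  Class 1 (3 blocks): {0,2,5}; {1,6,7}; {3,4,8}. Points covered: [0, 1, 2, 3, 4, 5, 6, 7, 8].
  Class 2 (3 blocks): {0,3,7}; {1,2,4}; {5,6,8}. Points covered: [0, 1, 2, 3, 4, 5, 6, 7, 8].
  Class 3 (3 blocks): {1,3,5}; {0,4,6}; {2,7,8}. Points covered: [0, 1, 2, 3, 4, 5, 6, 7, 8].
  Class 4 (3 blocks): {4,5,7}; {0,1,8}; {2,3,6}. Points covered: [0, 1, 2, 3, 4, 5, 6, 7, 8].
All classes full (size 3)? YES. All classes cover every point? YES.
Resolvable? YES.

YES


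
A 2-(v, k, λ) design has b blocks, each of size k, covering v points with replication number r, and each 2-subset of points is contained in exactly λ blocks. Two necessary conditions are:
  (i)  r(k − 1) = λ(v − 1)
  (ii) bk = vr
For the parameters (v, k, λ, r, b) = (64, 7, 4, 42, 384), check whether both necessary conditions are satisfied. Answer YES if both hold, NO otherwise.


Condition (i): r(k − 1) = 42·6 = 252; λ(v − 1) = 4·63 = 252. Match? YES.
Condition (ii): bk = 384·7 = 2688; vr = 64·42 = 2688. Match? YES.
Both conditions hold? YES.

YES


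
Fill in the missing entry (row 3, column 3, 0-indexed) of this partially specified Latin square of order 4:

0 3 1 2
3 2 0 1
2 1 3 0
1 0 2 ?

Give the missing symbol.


Row 3 contains symbols [0, 1, 2] — missing [3].
Column 3 contains symbols [0, 1, 2] — missing [3].
The missing symbol must appear in both missing sets; intersection = [3].
Therefore the hidden value is 3.

Missing value = 3.


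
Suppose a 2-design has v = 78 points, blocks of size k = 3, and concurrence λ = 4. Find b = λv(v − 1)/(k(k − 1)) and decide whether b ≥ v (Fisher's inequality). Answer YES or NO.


r = λ(v − 1)/(k − 1) = 4·77/2 = 154.
b = vr/k = 78·154/3 = 4004.
Fisher's inequality: b ≥ v ⇔ 4004 ≥ 78? YES.

YES


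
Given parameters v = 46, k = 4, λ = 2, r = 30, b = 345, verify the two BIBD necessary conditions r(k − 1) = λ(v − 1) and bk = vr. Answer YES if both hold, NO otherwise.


Condition (i): r(k − 1) = 30·3 = 90; λ(v − 1) = 2·45 = 90. Match? YES.
Condition (ii): bk = 345·4 = 1380; vr = 46·30 = 1380. Match? YES.
Both conditions hold? YES.

YES


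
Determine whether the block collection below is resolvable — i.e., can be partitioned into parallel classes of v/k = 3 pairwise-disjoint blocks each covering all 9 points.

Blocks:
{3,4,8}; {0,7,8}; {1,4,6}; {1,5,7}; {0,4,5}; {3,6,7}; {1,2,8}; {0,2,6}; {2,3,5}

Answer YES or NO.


v = 9, block size k = 3, number of blocks = 9.
For resolvability, blocks must partition into parallel classes of size v/k = 3.
Total blocks must therefore be a multiple of 3: 9 = 3·3 + 0 ⇒ divisible ✓.
Greedy packing gives 3 candidate class(es). Each should be a full parallel class (size 3, covers all 9 points).
  Class 1 (3 blocks): {3,4,8}; {1,5,7}; {0,2,6}. Points covered: [0, 1, 2, 3, 4, 5, 6, 7, 8].
  Class 2 (3 blocks): {0,7,8}; {1,4,6}; {2,3,5}. Points covered: [0, 1, 2, 3, 4, 5, 6, 7, 8].
  Class 3 (3 blocks): {0,4,5}; {3,6,7}; {1,2,8}. Points covered: [0, 1, 2, 3, 4, 5, 6, 7, 8].
All classes full (size 3)? YES. All classes cover every point? YES.
Resolvable? YES.

YES


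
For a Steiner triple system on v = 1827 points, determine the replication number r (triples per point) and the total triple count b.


An STS(v) is a 2-(v, 3, 1) BIBD: block size k = 3, λ = 1.
Replication: r(k − 1) = λ(v − 1) ⇒ r·2 = 1827 − 1 = 1826 ⇒ r = 913.
Block count: b = v(v − 1)/6 = 1827·1826/6 = 3336102/6 = 556017.

r = 913, b = 556017.


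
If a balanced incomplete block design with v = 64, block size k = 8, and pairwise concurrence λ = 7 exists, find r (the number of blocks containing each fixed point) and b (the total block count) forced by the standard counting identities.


Any 2-(v, k, λ) BIBD satisfies two necessary conditions:
  (i)  Each point sits in r blocks, and counting incidences through any fixed point gives r(k − 1) = λ(v − 1), so r = λ(v − 1)/(k − 1).
  (ii) Total incidences bk = vr, so b = vr/k.
Step 1: r = λ(v − 1)/(k − 1) = 7·(64 − 1)/(8 − 1) = 7·63/7 = 441/7 = 63.
Step 2: b = vr/k = 64·63/8 = 4032/8 = 504.
Check integrality: r = 63 ∈ Z ✓, b = 504 ∈ Z ✓.
(These identities are necessary conditions: they determine r and b for any design with these parameters, but do not by themselves prove that one exists.)

r = 63, b = 504.


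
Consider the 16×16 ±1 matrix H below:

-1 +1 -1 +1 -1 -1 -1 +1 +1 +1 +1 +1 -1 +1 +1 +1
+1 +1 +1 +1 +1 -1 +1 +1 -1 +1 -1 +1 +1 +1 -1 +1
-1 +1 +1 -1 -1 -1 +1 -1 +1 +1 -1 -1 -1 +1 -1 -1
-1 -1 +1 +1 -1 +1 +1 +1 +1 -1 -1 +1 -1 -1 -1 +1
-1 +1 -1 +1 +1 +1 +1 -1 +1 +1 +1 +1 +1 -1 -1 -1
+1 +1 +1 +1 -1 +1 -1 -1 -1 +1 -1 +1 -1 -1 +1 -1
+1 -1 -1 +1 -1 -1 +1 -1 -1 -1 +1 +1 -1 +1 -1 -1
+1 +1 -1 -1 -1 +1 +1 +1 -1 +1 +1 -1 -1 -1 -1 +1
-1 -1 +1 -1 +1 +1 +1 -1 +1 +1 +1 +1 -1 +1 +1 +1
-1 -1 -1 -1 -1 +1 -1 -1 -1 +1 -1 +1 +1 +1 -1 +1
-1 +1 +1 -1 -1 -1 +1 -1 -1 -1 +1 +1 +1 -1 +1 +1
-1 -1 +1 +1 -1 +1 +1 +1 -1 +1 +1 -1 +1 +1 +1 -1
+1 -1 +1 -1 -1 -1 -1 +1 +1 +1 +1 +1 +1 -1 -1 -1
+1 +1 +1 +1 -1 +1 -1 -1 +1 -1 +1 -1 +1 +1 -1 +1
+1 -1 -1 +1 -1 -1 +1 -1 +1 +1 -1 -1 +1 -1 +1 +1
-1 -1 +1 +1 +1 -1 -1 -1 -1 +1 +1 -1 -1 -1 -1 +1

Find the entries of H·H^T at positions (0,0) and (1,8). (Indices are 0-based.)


Row 0 of H: [-1, 1, -1, 1, -1, -1, -1, 1, 1, 1, 1, 1, -1, 1, 1, 1].
Row 1 of H: [1, 1, 1, 1, 1, -1, 1, 1, -1, 1, -1, 1, 1, 1, -1, 1].
Row 8 of H: [-1, -1, 1, -1, 1, 1, 1, -1, 1, 1, 1, 1, -1, 1, 1, 1].
(H·H^T)[0][0] = Σ_j H[0][j]·H[0][j] = (-1)² + (1)² + (-1)² + (1)² + (-1)² + (-1)² + (-1)² + (1)² + (1)² + (1)² + (1)² + (1)² + (-1)² + (1)² + (1)² + (1)² = 1 + 1 + 1 + 1 + 1 + 1 + 1 + 1 + 1 + 1 + 1 + 1 + 1 + 1 + 1 + 1 = 16.
(H·H^T)[1][8] = Σ_j H[1][j]·H[8][j] = (1)·(-1) + (1)·(-1) + (1)·(1) + (1)·(-1) + (1)·(1) + (-1)·(1) + (1)·(1) + (1)·(-1) + (-1)·(1) + (1)·(1) + (-1)·(1) + (1)·(1) + (1)·(-1) + (1)·(1) + (-1)·(1) + (1)·(1) = -1 + -1 + 1 + -1 + 1 + -1 + 1 + -1 + -1 + 1 + -1 + 1 + -1 + 1 + -1 + 1 = -2.
Rows 1 and 8 are not orthogonal (dot product = -2 ≠ 0), so H is not a Hadamard matrix.

(0,0) entry = 16; (1,8) entry = -2.


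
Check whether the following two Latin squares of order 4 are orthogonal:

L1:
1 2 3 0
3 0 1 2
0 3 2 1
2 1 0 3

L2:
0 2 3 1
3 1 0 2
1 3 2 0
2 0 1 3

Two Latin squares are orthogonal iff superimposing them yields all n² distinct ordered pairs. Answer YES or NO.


Form the n² = 16 superimposed pairs (L1[i][j], L2[i][j]), row by row (rows and columns indexed from 0):
row 0: (1,0) (2,2) (3,3) (0,1)
row 1: (3,3) (0,1) (1,0) (2,2)
row 2: (0,1) (3,3) (2,2) (1,0)
row 3: (2,2) (1,0) (0,1) (3,3)
Orthogonality requires all 16 pairs distinct.
But the pair (3,3) repeats: cell (0,2) has L1 = 3, L2 = 3, and cell (1,0) has L1 = 3, L2 = 3.
A repeated pair means some other pair never occurs (only 4 distinct pairs out of 16), so the squares are not orthogonal.
Conclusion: NO.

NO


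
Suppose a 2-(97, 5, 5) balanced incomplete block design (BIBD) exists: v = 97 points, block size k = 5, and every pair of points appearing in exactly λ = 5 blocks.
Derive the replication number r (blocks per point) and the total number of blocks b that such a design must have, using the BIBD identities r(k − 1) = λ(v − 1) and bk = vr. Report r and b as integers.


Any 2-(v, k, λ) BIBD satisfies two necessary conditions:
  (i)  Each point sits in r blocks, and counting incidences through any fixed point gives r(k − 1) = λ(v − 1), so r = λ(v − 1)/(k − 1).
  (ii) Total incidences bk = vr, so b = vr/k.
Step 1: r = λ(v − 1)/(k − 1) = 5·(97 − 1)/(5 − 1) = 5·96/4 = 480/4 = 120.
Step 2: b = vr/k = 97·120/5 = 11640/5 = 2328.
Check integrality: r = 120 ∈ Z ✓, b = 2328 ∈ Z ✓.
(These identities are necessary conditions: they determine r and b for any design with these parameters, but do not by themselves prove that one exists.)

r = 120, b = 2328.


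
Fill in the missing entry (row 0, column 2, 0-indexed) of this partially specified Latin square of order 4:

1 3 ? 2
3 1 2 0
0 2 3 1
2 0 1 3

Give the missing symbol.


Row 0 contains symbols [1, 2, 3] — missing [0].
Column 2 contains symbols [1, 2, 3] — missing [0].
The missing symbol must appear in both missing sets; intersection = [0].
Therefore the hidden value is 0.

Missing value = 0.


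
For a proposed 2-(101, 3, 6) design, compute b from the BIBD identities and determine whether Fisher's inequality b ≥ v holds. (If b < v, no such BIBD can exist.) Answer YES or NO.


r = λ(v − 1)/(k − 1) = 6·100/2 = 300.
b = vr/k = 101·300/3 = 10100.
Fisher's inequality: b ≥ v ⇔ 10100 ≥ 101? YES.

YES


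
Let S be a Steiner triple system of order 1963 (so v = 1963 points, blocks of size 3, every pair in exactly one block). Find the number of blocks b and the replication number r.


An STS(v) is a 2-(v, 3, 1) BIBD: block size k = 3, λ = 1.
Replication: r(k − 1) = λ(v − 1) ⇒ r·2 = 1963 − 1 = 1962 ⇒ r = 981.
Block count: b = v(v − 1)/6 = 1963·1962/6 = 3851406/6 = 641901.

r = 981, b = 641901.


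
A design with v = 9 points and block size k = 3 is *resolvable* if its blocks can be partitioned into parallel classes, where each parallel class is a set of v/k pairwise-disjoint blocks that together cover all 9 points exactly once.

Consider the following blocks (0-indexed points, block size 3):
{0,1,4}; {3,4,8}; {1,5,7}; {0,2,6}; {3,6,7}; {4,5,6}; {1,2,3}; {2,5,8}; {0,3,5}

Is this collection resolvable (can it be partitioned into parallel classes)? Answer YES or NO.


v = 9, block size k = 3, number of blocks = 9.
For resolvability, blocks must partition into parallel classes of size v/k = 3.
Total blocks must therefore be a multiple of 3: 9 = 3·3 + 0 ⇒ divisible ✓.
Consider block {4,5,6}. The only other block(s) in the collection disjoint from it are {1,2,3} — just 1 block(s). Any parallel class containing {4,5,6} would need 2 other blocks each disjoint from it, so no parallel class of size 3 can contain {4,5,6}.
Since every block must belong to some parallel class in a resolution, the collection cannot be partitioned into parallel classes.
Resolvable? NO.

NO


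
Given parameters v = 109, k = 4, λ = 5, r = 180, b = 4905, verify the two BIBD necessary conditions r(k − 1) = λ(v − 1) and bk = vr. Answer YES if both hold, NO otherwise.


Condition (i): r(k − 1) = 180·3 = 540; λ(v − 1) = 5·108 = 540. Match? YES.
Condition (ii): bk = 4905·4 = 19620; vr = 109·180 = 19620. Match? YES.
Both conditions hold? YES.

YES


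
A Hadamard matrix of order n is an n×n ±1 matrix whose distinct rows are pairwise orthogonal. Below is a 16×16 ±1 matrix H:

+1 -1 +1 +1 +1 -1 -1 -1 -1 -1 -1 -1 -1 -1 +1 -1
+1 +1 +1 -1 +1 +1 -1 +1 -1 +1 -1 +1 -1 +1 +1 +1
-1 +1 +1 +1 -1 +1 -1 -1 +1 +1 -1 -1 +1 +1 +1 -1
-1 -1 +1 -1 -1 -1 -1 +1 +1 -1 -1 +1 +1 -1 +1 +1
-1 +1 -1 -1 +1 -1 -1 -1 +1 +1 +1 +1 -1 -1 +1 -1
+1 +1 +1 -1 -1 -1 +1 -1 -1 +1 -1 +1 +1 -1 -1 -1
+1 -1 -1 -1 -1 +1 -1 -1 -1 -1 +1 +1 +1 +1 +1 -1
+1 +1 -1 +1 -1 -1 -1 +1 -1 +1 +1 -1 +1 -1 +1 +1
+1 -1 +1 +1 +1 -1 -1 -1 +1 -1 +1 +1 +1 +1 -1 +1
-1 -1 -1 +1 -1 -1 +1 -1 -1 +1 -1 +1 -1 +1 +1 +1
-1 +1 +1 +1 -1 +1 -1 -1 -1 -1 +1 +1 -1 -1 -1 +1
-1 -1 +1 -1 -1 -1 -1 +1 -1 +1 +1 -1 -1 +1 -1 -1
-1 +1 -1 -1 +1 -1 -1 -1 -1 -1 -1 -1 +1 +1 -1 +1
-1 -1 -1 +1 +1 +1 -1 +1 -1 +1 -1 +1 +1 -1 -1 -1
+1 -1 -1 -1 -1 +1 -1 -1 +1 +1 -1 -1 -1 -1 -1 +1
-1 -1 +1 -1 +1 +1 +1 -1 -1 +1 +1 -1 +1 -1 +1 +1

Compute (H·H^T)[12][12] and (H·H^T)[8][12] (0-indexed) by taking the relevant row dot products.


Row 8 of H: [1, -1, 1, 1, 1, -1, -1, -1, 1, -1, 1, 1, 1, 1, -1, 1].
Row 12 of H: [-1, 1, -1, -1, 1, -1, -1, -1, -1, -1, -1, -1, 1, 1, -1, 1].
(H·H^T)[12][12] = Σ_j H[12][j]·H[12][j] = (-1)² + (1)² + (-1)² + (-1)² + (1)² + (-1)² + (-1)² + (-1)² + (-1)² + (-1)² + (-1)² + (-1)² + (1)² + (1)² + (-1)² + (1)² = 1 + 1 + 1 + 1 + 1 + 1 + 1 + 1 + 1 + 1 + 1 + 1 + 1 + 1 + 1 + 1 = 16.
(H·H^T)[8][12] = Σ_j H[8][j]·H[12][j] = (1)·(-1) + (-1)·(1) + (1)·(-1) + (1)·(-1) + (1)·(1) + (-1)·(-1) + (-1)·(-1) + (-1)·(-1) + (1)·(-1) + (-1)·(-1) + (1)·(-1) + (1)·(-1) + (1)·(1) + (1)·(1) + (-1)·(-1) + (1)·(1) = -1 + -1 + -1 + -1 + 1 + 1 + 1 + 1 + -1 + 1 + -1 + -1 + 1 + 1 + 1 + 1 = 2.
Rows 8 and 12 are not orthogonal (dot product = 2 ≠ 0), so H is not a Hadamard matrix.

(12,12) entry = 16; (8,12) entry = 2.


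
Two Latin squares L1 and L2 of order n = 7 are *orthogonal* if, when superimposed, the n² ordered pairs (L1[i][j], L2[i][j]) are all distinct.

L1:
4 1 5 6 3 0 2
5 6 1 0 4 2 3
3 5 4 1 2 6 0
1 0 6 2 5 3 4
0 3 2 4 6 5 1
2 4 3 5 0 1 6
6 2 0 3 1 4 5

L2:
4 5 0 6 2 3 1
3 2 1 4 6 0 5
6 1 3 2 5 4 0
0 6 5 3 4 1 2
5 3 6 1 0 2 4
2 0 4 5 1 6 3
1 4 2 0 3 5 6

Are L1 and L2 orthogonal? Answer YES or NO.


Form the n² = 49 superimposed pairs (L1[i][j], L2[i][j]), row by row (rows and columns indexed from 0):
row 0: (4,4) (1,5) (5,0) (6,6) (3,2) (0,3) (2,1)
row 1: (5,3) (6,2) (1,1) (0,4) (4,6) (2,0) (3,5)
row 2: (3,6) (5,1) (4,3) (1,2) (2,5) (6,4) (0,0)
row 3: (1,0) (0,6) (6,5) (2,3) (5,4) (3,1) (4,2)
row 4: (0,5) (3,3) (2,6) (4,1) (6,0) (5,2) (1,4)
row 5: (2,2) (4,0) (3,4) (5,5) (0,1) (1,6) (6,3)
row 6: (6,1) (2,4) (0,2) (3,0) (1,3) (4,5) (5,6)
Orthogonality requires all 49 pairs distinct.
Check by first coordinate: for each symbol s of L1, list the L2 entries in the n cells where L1 = s; they must all differ.
  L1 = 0: L2 entries (in reading order) 3, 4, 0, 6, 5, 1, 2 — all 7 distinct ✓
  L1 = 1: L2 entries (in reading order) 5, 1, 2, 0, 4, 6, 3 — all 7 distinct ✓
  L1 = 2: L2 entries (in reading order) 1, 0, 5, 3, 6, 2, 4 — all 7 distinct ✓
  L1 = 3: L2 entries (in reading order) 2, 5, 6, 1, 3, 4, 0 — all 7 distinct ✓
  L1 = 4: L2 entries (in reading order) 4, 6, 3, 2, 1, 0, 5 — all 7 distinct ✓
  L1 = 5: L2 entries (in reading order) 0, 3, 1, 4, 2, 5, 6 — all 7 distinct ✓
  L1 = 6: L2 entries (in reading order) 6, 2, 4, 5, 0, 3, 1 — all 7 distinct ✓
Every symbol of L1 meets every symbol of L2 exactly once, so all 49 pairs are distinct (49 of 49).
Conclusion: YES.

YES


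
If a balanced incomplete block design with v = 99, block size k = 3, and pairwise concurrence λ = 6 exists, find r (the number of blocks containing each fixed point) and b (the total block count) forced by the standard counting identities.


Any 2-(v, k, λ) BIBD satisfies two necessary conditions:
  (i)  Each point sits in r blocks, and counting incidences through any fixed point gives r(k − 1) = λ(v − 1), so r = λ(v − 1)/(k − 1).
  (ii) Total incidences bk = vr, so b = vr/k.
Step 1: r = λ(v − 1)/(k − 1) = 6·(99 − 1)/(3 − 1) = 6·98/2 = 588/2 = 294.
Step 2: b = vr/k = 99·294/3 = 29106/3 = 9702.
Check integrality: r = 294 ∈ Z ✓, b = 9702 ∈ Z ✓.
(These identities are necessary conditions: they determine r and b for any design with these parameters, but do not by themselves prove that one exists.)

r = 294, b = 9702.


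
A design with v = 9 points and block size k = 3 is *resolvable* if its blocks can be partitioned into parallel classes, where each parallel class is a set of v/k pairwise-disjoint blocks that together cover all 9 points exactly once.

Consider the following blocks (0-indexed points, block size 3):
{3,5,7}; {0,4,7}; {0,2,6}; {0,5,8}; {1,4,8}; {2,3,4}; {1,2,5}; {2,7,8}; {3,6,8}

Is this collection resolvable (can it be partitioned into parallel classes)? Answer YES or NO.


v = 9, block size k = 3, number of blocks = 9.
For resolvability, blocks must partition into parallel classes of size v/k = 3.
Total blocks must therefore be a multiple of 3: 9 = 3·3 + 0 ⇒ divisible ✓.
Consider block {0,5,8}. The only other block(s) in the collection disjoint from it are {2,3,4} — just 1 block(s). Any parallel class containing {0,5,8} would need 2 other blocks each disjoint from it, so no parallel class of size 3 can contain {0,5,8}.
Since every block must belong to some parallel class in a resolution, the collection cannot be partitioned into parallel classes.
Resolvable? NO.

NO


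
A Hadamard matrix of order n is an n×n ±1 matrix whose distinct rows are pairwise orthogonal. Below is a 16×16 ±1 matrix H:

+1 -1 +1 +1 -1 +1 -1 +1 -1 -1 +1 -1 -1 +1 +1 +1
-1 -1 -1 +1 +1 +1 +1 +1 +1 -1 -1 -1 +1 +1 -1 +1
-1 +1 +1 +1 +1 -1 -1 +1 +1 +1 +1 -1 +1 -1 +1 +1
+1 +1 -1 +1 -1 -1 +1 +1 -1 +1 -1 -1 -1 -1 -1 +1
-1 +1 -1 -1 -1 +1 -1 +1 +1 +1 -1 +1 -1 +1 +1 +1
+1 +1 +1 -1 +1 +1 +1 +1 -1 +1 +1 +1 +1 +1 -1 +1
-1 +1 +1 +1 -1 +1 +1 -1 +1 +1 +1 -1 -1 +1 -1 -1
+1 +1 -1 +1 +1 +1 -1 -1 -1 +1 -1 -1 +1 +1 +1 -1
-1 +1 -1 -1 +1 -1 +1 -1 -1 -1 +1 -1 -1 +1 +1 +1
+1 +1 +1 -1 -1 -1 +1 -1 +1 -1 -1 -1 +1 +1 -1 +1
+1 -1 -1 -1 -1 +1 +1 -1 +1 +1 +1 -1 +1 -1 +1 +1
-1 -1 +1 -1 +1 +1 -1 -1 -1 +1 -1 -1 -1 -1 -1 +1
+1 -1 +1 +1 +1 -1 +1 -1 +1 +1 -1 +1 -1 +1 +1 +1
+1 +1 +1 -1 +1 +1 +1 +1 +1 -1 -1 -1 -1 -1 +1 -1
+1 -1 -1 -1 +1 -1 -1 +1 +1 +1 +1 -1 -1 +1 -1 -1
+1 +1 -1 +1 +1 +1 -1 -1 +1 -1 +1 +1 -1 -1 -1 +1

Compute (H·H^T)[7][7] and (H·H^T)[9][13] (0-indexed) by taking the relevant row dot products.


Row 7 of H: [1, 1, -1, 1, 1, 1, -1, -1, -1, 1, -1, -1, 1, 1, 1, -1].
Row 9 of H: [1, 1, 1, -1, -1, -1, 1, -1, 1, -1, -1, -1, 1, 1, -1, 1].
Row 13 of H: [1, 1, 1, -1, 1, 1, 1, 1, 1, -1, -1, -1, -1, -1, 1, -1].
(H·H^T)[7][7] = Σ_j H[7][j]·H[7][j] = (1)² + (1)² + (-1)² + (1)² + (1)² + (1)² + (-1)² + (-1)² + (-1)² + (1)² + (-1)² + (-1)² + (1)² + (1)² + (1)² + (-1)² = 1 + 1 + 1 + 1 + 1 + 1 + 1 + 1 + 1 + 1 + 1 + 1 + 1 + 1 + 1 + 1 = 16.
(H·H^T)[9][13] = Σ_j H[9][j]·H[13][j] = (1)·(1) + (1)·(1) + (1)·(1) + (-1)·(-1) + (-1)·(1) + (-1)·(1) + (1)·(1) + (-1)·(1) + (1)·(1) + (-1)·(-1) + (-1)·(-1) + (-1)·(-1) + (1)·(-1) + (1)·(-1) + (-1)·(1) + (1)·(-1) = 1 + 1 + 1 + 1 + -1 + -1 + 1 + -1 + 1 + 1 + 1 + 1 + -1 + -1 + -1 + -1 = 2.
Rows 9 and 13 are not orthogonal (dot product = 2 ≠ 0), so H is not a Hadamard matrix.

(7,7) entry = 16; (9,13) entry = 2.


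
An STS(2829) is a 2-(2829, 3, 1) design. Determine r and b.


An STS(v) is a 2-(v, 3, 1) BIBD: block size k = 3, λ = 1.
Replication: r(k − 1) = λ(v − 1) ⇒ r·2 = 2829 − 1 = 2828 ⇒ r = 1414.
Block count: b = v(v − 1)/6 = 2829·2828/6 = 8000412/6 = 1333402.
(Check via bk = vr: 1333402·3 = 4000206 = 2829·1414 = 4000206 ✓.)

r = 1414, b = 1333402.


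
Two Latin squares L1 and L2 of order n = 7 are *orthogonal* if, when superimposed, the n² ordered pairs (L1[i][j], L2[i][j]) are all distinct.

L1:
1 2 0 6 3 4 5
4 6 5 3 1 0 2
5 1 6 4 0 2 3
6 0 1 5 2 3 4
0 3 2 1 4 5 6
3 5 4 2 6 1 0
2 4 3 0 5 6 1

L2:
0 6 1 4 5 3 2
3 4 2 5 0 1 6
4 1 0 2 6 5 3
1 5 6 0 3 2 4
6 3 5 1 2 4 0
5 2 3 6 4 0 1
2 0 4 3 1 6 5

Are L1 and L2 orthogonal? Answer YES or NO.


Form the n² = 49 superimposed pairs (L1[i][j], L2[i][j]), row by row (rows and columns indexed from 0):
row 0: (1,0) (2,6) (0,1) (6,4) (3,5) (4,3) (5,2)
row 1: (4,3) (6,4) (5,2) (3,5) (1,0) (0,1) (2,6)
row 2: (5,4) (1,1) (6,0) (4,2) (0,6) (2,5) (3,3)
row 3: (6,1) (0,5) (1,6) (5,0) (2,3) (3,2) (4,4)
row 4: (0,6) (3,3) (2,5) (1,1) (4,2) (5,4) (6,0)
row 5: (3,5) (5,2) (4,3) (2,6) (6,4) (1,0) (0,1)
row 6: (2,2) (4,0) (3,4) (0,3) (5,1) (6,6) (1,5)
Orthogonality requires all 49 pairs distinct.
But the pair (4,3) repeats: cell (0,5) has L1 = 4, L2 = 3, and cell (1,0) has L1 = 4, L2 = 3.
A repeated pair means some other pair never occurs (only 28 distinct pairs out of 49), so the squares are not orthogonal.
Conclusion: NO.

NO


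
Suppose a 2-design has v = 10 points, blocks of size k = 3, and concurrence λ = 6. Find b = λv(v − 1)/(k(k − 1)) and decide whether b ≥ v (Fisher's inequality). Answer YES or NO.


r = λ(v − 1)/(k − 1) = 6·9/2 = 27.
b = vr/k = 10·27/3 = 90.
Fisher's inequality: b ≥ v ⇔ 90 ≥ 10? YES.

YES


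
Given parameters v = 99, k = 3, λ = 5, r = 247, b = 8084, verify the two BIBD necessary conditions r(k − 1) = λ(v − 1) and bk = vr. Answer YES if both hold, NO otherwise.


Condition (i): r(k − 1) = 247·2 = 494; λ(v − 1) = 5·98 = 490. Match? NO.
Condition (ii): bk = 8084·3 = 24252; vr = 99·247 = 24453. Match? NO.
Both conditions hold? NO.

NO


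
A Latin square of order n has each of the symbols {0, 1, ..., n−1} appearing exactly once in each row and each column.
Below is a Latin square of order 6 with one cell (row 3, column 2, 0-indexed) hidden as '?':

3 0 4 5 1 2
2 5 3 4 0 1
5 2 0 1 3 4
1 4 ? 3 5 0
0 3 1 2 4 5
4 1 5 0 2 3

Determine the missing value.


Row 3 contains symbols [0, 1, 3, 4, 5] — missing [2].
Column 2 contains symbols [0, 1, 3, 4, 5] — missing [2].
The missing symbol must appear in both missing sets; intersection = [2].
Therefore the hidden value is 2.

Missing value = 2.


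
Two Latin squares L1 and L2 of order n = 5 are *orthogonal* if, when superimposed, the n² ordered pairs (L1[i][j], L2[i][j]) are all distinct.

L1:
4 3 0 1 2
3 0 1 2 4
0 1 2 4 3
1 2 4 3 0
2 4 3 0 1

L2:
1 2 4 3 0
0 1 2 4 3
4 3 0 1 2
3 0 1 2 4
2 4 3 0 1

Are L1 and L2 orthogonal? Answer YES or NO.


Form the n² = 25 superimposed pairs (L1[i][j], L2[i][j]), row by row (rows and columns indexed from 0):
row 0: (4,1) (3,2) (0,4) (1,3) (2,0)
row 1: (3,0) (0,1) (1,2) (2,4) (4,3)
row 2: (0,4) (1,3) (2,0) (4,1) (3,2)
row 3: (1,3) (2,0) (4,1) (3,2) (0,4)
row 4: (2,2) (4,4) (3,3) (0,0) (1,1)
Orthogonality requires all 25 pairs distinct.
But the pair (0,4) repeats: cell (0,2) has L1 = 0, L2 = 4, and cell (2,0) has L1 = 0, L2 = 4.
A repeated pair means some other pair never occurs (only 15 distinct pairs out of 25), so the squares are not orthogonal.
Conclusion: NO.

NO


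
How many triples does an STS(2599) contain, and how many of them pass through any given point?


An STS(v) is a 2-(v, 3, 1) BIBD: block size k = 3, λ = 1.
Replication: r(k − 1) = λ(v − 1) ⇒ r·2 = 2599 − 1 = 2598 ⇒ r = 1299.
Block count: bk = vr ⇒ b·3 = 2599·1299 = 3376101 ⇒ b = 1125367.

r = 1299, b = 1125367.


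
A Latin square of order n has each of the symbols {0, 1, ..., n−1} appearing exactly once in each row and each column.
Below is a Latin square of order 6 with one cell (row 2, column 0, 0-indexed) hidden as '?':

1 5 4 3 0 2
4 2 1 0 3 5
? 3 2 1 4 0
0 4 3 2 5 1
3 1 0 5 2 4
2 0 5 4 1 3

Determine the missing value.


Row 2 contains symbols [0, 1, 2, 3, 4] — missing [5].
Column 0 contains symbols [0, 1, 2, 3, 4] — missing [5].
The missing symbol must appear in both missing sets; intersection = [5].
Therefore the hidden value is 5.

Missing value = 5.


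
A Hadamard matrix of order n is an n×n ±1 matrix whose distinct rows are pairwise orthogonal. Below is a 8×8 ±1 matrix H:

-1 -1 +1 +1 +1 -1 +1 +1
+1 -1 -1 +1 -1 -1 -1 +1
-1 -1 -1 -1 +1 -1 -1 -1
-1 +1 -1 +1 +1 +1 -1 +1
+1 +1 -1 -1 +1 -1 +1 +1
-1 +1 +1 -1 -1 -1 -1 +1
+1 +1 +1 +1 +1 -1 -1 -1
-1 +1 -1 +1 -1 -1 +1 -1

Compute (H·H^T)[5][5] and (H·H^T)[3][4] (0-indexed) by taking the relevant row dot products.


Row 3 of H: [-1, 1, -1, 1, 1, 1, -1, 1].
Row 4 of H: [1, 1, -1, -1, 1, -1, 1, 1].
Row 5 of H: [-1, 1, 1, -1, -1, -1, -1, 1].
(H·H^T)[5][5] = Σ_j H[5][j]·H[5][j] = (-1)² + (1)² + (1)² + (-1)² + (-1)² + (-1)² + (-1)² + (1)² = 1 + 1 + 1 + 1 + 1 + 1 + 1 + 1 = 8.
(H·H^T)[3][4] = Σ_j H[3][j]·H[4][j] = (-1)·(1) + (1)·(1) + (-1)·(-1) + (1)·(-1) + (1)·(1) + (1)·(-1) + (-1)·(1) + (1)·(1) = -1 + 1 + 1 + -1 + 1 + -1 + -1 + 1 = 0.
So rows 3 and 4 are orthogonal; the diagonal entry equals n = 8.

(5,5) entry = 8; (3,4) entry = 0.


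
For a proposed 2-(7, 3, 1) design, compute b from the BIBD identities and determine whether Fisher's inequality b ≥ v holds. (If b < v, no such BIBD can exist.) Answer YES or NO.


b = λv(v − 1)/(k(k − 1)) = 1·7·6/(3·2) = 42/6 = 7.
Compare with v = 7: b ≥ v, so Fisher's inequality holds.

YES


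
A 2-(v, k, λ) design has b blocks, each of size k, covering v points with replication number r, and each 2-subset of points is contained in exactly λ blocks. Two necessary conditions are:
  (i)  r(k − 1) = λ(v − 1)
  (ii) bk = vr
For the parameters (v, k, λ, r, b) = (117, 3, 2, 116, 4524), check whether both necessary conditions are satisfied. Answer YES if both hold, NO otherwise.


Condition (i): r(k − 1) = 116·2 = 232; λ(v − 1) = 2·116 = 232. Match? YES.
Condition (ii): bk = 4524·3 = 13572; vr = 117·116 = 13572. Match? YES.
Both conditions hold? YES.

YES


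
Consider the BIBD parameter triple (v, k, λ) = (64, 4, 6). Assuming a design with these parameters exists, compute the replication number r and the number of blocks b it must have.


Any 2-(v, k, λ) BIBD satisfies two necessary conditions:
  (i)  Each point sits in r blocks, and counting incidences through any fixed point gives r(k − 1) = λ(v − 1), so r = λ(v − 1)/(k − 1).
  (ii) Total incidences bk = vr, so b = vr/k.
Step 1: r = λ(v − 1)/(k − 1) = 6·(64 − 1)/(4 − 1) = 6·63/3 = 378/3 = 126.
Step 2: b = vr/k = 64·126/4 = 8064/4 = 2016.
Check integrality: r = 126 ∈ Z ✓, b = 2016 ∈ Z ✓.
(These identities are necessary conditions: they determine r and b for any design with these parameters, but do not by themselves prove that one exists.)

r = 126, b = 2016.


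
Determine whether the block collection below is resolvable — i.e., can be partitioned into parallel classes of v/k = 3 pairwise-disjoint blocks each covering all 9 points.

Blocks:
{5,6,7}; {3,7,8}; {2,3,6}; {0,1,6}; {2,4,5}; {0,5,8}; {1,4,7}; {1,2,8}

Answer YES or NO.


v = 9, block size k = 3, number of blocks = 8.
For resolvability, blocks must partition into parallel classes of size v/k = 3.
Total blocks must therefore be a multiple of 3: 8 = 3·2 + 2 ⇒ not divisible ✗.
Resolvable? NO.

NO


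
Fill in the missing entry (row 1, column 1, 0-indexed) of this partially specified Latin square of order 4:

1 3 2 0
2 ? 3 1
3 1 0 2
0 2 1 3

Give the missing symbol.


Row 1 contains symbols [1, 2, 3] — missing [0].
Column 1 contains symbols [1, 2, 3] — missing [0].
The missing symbol must appear in both missing sets; intersection = [0].
Therefore the hidden value is 0.

Missing value = 0.


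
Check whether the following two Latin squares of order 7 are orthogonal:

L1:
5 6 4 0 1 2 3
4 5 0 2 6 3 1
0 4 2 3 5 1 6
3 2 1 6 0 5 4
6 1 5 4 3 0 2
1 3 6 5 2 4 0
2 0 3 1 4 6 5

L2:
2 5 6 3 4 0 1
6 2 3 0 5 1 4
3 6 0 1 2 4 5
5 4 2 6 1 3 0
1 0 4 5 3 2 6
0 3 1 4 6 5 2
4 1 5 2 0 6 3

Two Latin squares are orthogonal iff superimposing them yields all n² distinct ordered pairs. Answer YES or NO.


Form the n² = 49 superimposed pairs (L1[i][j], L2[i][j]), row by row (rows and columns indexed from 0):
row 0: (5,2) (6,5) (4,6) (0,3) (1,4) (2,0) (3,1)
row 1: (4,6) (5,2) (0,3) (2,0) (6,5) (3,1) (1,4)
row 2: (0,3) (4,6) (2,0) (3,1) (5,2) (1,4) (6,5)
row 3: (3,5) (2,4) (1,2) (6,6) (0,1) (5,3) (4,0)
row 4: (6,1) (1,0) (5,4) (4,5) (3,3) (0,2) (2,6)
row 5: (1,0) (3,3) (6,1) (5,4) (2,6) (4,5) (0,2)
row 6: (2,4) (0,1) (3,5) (1,2) (4,0) (6,6) (5,3)
Orthogonality requires all 49 pairs distinct.
But the pair (4,6) repeats: cell (0,2) has L1 = 4, L2 = 6, and cell (1,0) has L1 = 4, L2 = 6.
A repeated pair means some other pair never occurs (only 21 distinct pairs out of 49), so the squares are not orthogonal.
Conclusion: NO.

NO


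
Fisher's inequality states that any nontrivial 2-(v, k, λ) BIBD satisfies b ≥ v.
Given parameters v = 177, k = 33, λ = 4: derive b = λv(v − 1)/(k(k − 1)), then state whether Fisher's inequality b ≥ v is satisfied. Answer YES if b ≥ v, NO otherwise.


b = λv(v − 1)/(k(k − 1)) = 4·177·176/(33·32) = 124608/1056 = 118.
Compare with v = 177: b < v, so Fisher's inequality fails.

NO


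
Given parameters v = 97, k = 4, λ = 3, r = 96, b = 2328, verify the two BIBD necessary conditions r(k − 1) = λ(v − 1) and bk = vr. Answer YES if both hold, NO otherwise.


Condition (i): r(k − 1) = 96·3 = 288; λ(v − 1) = 3·96 = 288. Match? YES.
Condition (ii): bk = 2328·4 = 9312; vr = 97·96 = 9312. Match? YES.
Both conditions hold? YES.

YES


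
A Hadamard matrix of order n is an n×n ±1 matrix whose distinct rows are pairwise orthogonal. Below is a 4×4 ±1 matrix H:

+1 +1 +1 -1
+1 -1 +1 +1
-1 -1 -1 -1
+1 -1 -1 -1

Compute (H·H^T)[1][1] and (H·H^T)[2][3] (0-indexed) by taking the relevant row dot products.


Row 1 of H: [1, -1, 1, 1].
Row 2 of H: [-1, -1, -1, -1].
Row 3 of H: [1, -1, -1, -1].
(H·H^T)[1][1] = Σ_j H[1][j]·H[1][j] = (1)² + (-1)² + (1)² + (1)² = 1 + 1 + 1 + 1 = 4.
(H·H^T)[2][3] = Σ_j H[2][j]·H[3][j] = (-1)·(1) + (-1)·(-1) + (-1)·(-1) + (-1)·(-1) = -1 + 1 + 1 + 1 = 2.
Rows 2 and 3 are not orthogonal (dot product = 2 ≠ 0), so H is not a Hadamard matrix.

(1,1) entry = 4; (2,3) entry = 2.
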